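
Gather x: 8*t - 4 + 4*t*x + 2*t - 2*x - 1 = 10*t + x*(4*t - 2) - 5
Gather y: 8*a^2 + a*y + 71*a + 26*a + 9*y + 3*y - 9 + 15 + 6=8*a^2 + 97*a + y*(a + 12) + 12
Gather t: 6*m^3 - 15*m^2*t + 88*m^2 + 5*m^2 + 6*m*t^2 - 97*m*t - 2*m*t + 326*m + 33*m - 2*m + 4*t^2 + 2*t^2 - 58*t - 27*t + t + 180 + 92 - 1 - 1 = 6*m^3 + 93*m^2 + 357*m + t^2*(6*m + 6) + t*(-15*m^2 - 99*m - 84) + 270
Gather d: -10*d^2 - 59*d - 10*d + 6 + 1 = -10*d^2 - 69*d + 7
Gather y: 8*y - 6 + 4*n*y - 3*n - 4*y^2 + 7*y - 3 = -3*n - 4*y^2 + y*(4*n + 15) - 9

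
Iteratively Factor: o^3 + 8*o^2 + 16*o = (o + 4)*(o^2 + 4*o) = (o + 4)^2*(o)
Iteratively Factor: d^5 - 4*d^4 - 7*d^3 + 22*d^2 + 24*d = (d + 1)*(d^4 - 5*d^3 - 2*d^2 + 24*d) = (d - 4)*(d + 1)*(d^3 - d^2 - 6*d) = (d - 4)*(d + 1)*(d + 2)*(d^2 - 3*d) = (d - 4)*(d - 3)*(d + 1)*(d + 2)*(d)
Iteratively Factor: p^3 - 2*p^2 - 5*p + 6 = (p + 2)*(p^2 - 4*p + 3) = (p - 3)*(p + 2)*(p - 1)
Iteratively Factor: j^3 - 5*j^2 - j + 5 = (j + 1)*(j^2 - 6*j + 5) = (j - 5)*(j + 1)*(j - 1)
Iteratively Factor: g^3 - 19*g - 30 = (g - 5)*(g^2 + 5*g + 6) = (g - 5)*(g + 2)*(g + 3)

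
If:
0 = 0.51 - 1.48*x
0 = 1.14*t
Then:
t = 0.00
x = 0.34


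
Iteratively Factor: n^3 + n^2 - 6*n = (n - 2)*(n^2 + 3*n) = (n - 2)*(n + 3)*(n)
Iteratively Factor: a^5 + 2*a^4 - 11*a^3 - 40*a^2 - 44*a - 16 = (a - 4)*(a^4 + 6*a^3 + 13*a^2 + 12*a + 4) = (a - 4)*(a + 1)*(a^3 + 5*a^2 + 8*a + 4) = (a - 4)*(a + 1)*(a + 2)*(a^2 + 3*a + 2) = (a - 4)*(a + 1)^2*(a + 2)*(a + 2)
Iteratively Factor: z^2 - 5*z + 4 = (z - 1)*(z - 4)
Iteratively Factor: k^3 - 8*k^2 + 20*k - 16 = (k - 4)*(k^2 - 4*k + 4) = (k - 4)*(k - 2)*(k - 2)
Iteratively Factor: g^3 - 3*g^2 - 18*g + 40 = (g - 2)*(g^2 - g - 20) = (g - 5)*(g - 2)*(g + 4)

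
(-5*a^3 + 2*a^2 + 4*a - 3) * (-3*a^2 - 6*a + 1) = 15*a^5 + 24*a^4 - 29*a^3 - 13*a^2 + 22*a - 3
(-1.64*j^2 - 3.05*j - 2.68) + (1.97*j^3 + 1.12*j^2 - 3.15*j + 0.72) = 1.97*j^3 - 0.52*j^2 - 6.2*j - 1.96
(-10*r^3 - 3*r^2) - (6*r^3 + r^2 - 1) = -16*r^3 - 4*r^2 + 1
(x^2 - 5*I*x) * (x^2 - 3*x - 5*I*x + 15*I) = x^4 - 3*x^3 - 10*I*x^3 - 25*x^2 + 30*I*x^2 + 75*x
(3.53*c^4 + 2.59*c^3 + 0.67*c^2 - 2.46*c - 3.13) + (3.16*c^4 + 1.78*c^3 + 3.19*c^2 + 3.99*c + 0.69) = 6.69*c^4 + 4.37*c^3 + 3.86*c^2 + 1.53*c - 2.44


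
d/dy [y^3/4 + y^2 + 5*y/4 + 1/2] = 3*y^2/4 + 2*y + 5/4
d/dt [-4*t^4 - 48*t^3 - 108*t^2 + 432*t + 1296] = -16*t^3 - 144*t^2 - 216*t + 432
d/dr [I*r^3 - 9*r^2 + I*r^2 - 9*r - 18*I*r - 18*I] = 3*I*r^2 + 2*r*(-9 + I) - 9 - 18*I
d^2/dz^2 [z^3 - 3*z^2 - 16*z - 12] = 6*z - 6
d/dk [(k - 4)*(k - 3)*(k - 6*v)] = 3*k^2 - 12*k*v - 14*k + 42*v + 12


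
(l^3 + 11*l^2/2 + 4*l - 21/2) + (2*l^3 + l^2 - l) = 3*l^3 + 13*l^2/2 + 3*l - 21/2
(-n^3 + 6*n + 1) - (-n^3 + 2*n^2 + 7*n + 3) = -2*n^2 - n - 2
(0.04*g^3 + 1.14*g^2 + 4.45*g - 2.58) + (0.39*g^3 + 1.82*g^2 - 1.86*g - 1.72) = 0.43*g^3 + 2.96*g^2 + 2.59*g - 4.3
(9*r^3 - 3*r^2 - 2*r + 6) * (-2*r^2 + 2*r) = -18*r^5 + 24*r^4 - 2*r^3 - 16*r^2 + 12*r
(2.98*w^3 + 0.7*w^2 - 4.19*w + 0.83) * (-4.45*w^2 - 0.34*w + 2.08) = -13.261*w^5 - 4.1282*w^4 + 24.6059*w^3 - 0.8129*w^2 - 8.9974*w + 1.7264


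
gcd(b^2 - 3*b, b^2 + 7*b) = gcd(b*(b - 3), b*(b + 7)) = b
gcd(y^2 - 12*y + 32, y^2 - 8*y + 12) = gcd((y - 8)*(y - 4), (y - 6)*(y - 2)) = 1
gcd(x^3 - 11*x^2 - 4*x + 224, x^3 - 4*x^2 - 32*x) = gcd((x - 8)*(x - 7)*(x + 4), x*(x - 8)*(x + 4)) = x^2 - 4*x - 32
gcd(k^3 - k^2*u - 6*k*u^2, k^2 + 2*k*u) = k^2 + 2*k*u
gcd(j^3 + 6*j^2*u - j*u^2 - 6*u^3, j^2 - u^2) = -j^2 + u^2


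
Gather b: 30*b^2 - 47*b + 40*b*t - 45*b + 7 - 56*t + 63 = 30*b^2 + b*(40*t - 92) - 56*t + 70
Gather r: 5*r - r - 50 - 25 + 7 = 4*r - 68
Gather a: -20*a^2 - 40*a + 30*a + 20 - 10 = -20*a^2 - 10*a + 10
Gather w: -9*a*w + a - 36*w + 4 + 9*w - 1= a + w*(-9*a - 27) + 3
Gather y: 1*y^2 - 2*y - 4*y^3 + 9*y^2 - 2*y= -4*y^3 + 10*y^2 - 4*y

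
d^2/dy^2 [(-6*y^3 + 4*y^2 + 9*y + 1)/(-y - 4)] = 2*(6*y^3 + 72*y^2 + 288*y - 29)/(y^3 + 12*y^2 + 48*y + 64)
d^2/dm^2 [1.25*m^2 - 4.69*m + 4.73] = 2.50000000000000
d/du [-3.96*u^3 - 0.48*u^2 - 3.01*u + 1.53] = -11.88*u^2 - 0.96*u - 3.01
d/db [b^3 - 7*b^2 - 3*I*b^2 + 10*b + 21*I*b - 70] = 3*b^2 - 14*b - 6*I*b + 10 + 21*I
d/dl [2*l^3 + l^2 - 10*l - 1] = 6*l^2 + 2*l - 10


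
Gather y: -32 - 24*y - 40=-24*y - 72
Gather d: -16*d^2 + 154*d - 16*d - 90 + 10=-16*d^2 + 138*d - 80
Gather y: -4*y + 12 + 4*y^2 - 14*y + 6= 4*y^2 - 18*y + 18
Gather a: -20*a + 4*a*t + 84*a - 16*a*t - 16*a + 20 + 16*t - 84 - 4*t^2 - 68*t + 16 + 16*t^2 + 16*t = a*(48 - 12*t) + 12*t^2 - 36*t - 48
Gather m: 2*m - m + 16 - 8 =m + 8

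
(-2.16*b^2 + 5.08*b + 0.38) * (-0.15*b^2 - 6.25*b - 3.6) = 0.324*b^4 + 12.738*b^3 - 24.031*b^2 - 20.663*b - 1.368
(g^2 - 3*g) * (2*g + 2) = 2*g^3 - 4*g^2 - 6*g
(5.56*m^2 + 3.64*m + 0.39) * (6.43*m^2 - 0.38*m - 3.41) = 35.7508*m^4 + 21.2924*m^3 - 17.8351*m^2 - 12.5606*m - 1.3299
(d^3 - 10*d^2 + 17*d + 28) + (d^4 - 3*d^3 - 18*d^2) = d^4 - 2*d^3 - 28*d^2 + 17*d + 28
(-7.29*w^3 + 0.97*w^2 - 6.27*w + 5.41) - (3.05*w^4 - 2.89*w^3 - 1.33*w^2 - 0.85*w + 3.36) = -3.05*w^4 - 4.4*w^3 + 2.3*w^2 - 5.42*w + 2.05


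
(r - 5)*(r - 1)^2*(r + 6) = r^4 - r^3 - 31*r^2 + 61*r - 30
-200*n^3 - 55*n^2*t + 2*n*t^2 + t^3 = (-8*n + t)*(5*n + t)^2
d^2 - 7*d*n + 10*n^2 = (d - 5*n)*(d - 2*n)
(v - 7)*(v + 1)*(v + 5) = v^3 - v^2 - 37*v - 35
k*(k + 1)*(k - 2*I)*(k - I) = k^4 + k^3 - 3*I*k^3 - 2*k^2 - 3*I*k^2 - 2*k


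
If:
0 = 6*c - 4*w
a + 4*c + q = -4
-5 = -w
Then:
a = -q - 52/3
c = 10/3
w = 5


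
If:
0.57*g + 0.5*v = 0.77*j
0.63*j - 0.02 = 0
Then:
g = 0.0428849902534113 - 0.87719298245614*v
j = 0.03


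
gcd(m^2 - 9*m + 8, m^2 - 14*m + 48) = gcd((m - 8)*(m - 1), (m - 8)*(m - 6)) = m - 8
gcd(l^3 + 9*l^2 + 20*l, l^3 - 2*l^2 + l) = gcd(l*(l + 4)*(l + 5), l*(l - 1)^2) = l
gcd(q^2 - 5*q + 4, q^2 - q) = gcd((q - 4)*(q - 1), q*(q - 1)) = q - 1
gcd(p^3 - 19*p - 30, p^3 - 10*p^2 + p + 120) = p^2 - 2*p - 15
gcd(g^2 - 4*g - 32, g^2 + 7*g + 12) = g + 4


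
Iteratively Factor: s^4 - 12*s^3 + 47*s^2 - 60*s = (s - 3)*(s^3 - 9*s^2 + 20*s) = (s - 5)*(s - 3)*(s^2 - 4*s) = s*(s - 5)*(s - 3)*(s - 4)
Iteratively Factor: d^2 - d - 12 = (d + 3)*(d - 4)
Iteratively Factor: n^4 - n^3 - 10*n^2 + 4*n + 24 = (n + 2)*(n^3 - 3*n^2 - 4*n + 12) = (n - 2)*(n + 2)*(n^2 - n - 6) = (n - 2)*(n + 2)^2*(n - 3)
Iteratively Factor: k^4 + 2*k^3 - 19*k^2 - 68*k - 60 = (k + 2)*(k^3 - 19*k - 30) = (k - 5)*(k + 2)*(k^2 + 5*k + 6) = (k - 5)*(k + 2)^2*(k + 3)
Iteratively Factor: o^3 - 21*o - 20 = (o + 4)*(o^2 - 4*o - 5) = (o + 1)*(o + 4)*(o - 5)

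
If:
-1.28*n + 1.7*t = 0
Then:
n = 1.328125*t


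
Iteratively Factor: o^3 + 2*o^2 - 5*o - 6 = (o + 1)*(o^2 + o - 6) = (o - 2)*(o + 1)*(o + 3)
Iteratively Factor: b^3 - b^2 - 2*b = (b - 2)*(b^2 + b) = b*(b - 2)*(b + 1)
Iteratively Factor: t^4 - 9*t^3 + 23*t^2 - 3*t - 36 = (t - 3)*(t^3 - 6*t^2 + 5*t + 12) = (t - 3)^2*(t^2 - 3*t - 4) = (t - 3)^2*(t + 1)*(t - 4)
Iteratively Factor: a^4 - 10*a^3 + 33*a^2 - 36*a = (a)*(a^3 - 10*a^2 + 33*a - 36) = a*(a - 3)*(a^2 - 7*a + 12) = a*(a - 4)*(a - 3)*(a - 3)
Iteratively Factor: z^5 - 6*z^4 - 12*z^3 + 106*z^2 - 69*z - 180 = (z - 5)*(z^4 - z^3 - 17*z^2 + 21*z + 36) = (z - 5)*(z - 3)*(z^3 + 2*z^2 - 11*z - 12) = (z - 5)*(z - 3)*(z + 4)*(z^2 - 2*z - 3) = (z - 5)*(z - 3)^2*(z + 4)*(z + 1)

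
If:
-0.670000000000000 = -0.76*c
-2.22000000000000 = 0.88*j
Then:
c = 0.88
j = -2.52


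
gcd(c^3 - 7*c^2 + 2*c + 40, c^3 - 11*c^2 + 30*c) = c - 5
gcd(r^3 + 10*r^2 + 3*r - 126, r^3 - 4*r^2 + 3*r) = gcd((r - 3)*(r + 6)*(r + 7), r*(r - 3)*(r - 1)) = r - 3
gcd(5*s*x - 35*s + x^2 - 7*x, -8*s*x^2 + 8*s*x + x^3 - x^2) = 1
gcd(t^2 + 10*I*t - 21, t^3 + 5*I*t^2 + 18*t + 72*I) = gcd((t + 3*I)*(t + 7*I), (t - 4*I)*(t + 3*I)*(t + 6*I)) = t + 3*I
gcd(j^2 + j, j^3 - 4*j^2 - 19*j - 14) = j + 1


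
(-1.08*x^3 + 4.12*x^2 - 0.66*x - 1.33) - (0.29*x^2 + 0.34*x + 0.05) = -1.08*x^3 + 3.83*x^2 - 1.0*x - 1.38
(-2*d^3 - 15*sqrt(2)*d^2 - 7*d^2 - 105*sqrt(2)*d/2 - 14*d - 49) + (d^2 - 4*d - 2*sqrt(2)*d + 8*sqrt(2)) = -2*d^3 - 15*sqrt(2)*d^2 - 6*d^2 - 109*sqrt(2)*d/2 - 18*d - 49 + 8*sqrt(2)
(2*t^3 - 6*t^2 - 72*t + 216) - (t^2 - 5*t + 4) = 2*t^3 - 7*t^2 - 67*t + 212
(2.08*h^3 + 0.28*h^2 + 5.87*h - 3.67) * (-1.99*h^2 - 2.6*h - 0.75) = -4.1392*h^5 - 5.9652*h^4 - 13.9693*h^3 - 8.1687*h^2 + 5.1395*h + 2.7525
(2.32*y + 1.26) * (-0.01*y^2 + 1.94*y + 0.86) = -0.0232*y^3 + 4.4882*y^2 + 4.4396*y + 1.0836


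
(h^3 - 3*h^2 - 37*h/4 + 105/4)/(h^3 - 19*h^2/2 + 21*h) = (2*h^2 + h - 15)/(2*h*(h - 6))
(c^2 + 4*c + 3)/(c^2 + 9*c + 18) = (c + 1)/(c + 6)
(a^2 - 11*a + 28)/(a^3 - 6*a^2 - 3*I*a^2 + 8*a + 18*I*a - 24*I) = (a - 7)/(a^2 - a*(2 + 3*I) + 6*I)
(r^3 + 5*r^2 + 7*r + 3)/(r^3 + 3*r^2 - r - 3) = (r + 1)/(r - 1)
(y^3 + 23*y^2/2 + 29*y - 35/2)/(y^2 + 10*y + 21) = (2*y^2 + 9*y - 5)/(2*(y + 3))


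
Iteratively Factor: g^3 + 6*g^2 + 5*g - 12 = (g + 4)*(g^2 + 2*g - 3) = (g - 1)*(g + 4)*(g + 3)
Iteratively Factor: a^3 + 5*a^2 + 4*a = (a)*(a^2 + 5*a + 4) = a*(a + 4)*(a + 1)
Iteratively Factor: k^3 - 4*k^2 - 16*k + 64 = (k - 4)*(k^2 - 16) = (k - 4)*(k + 4)*(k - 4)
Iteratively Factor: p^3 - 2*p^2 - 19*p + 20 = (p + 4)*(p^2 - 6*p + 5) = (p - 5)*(p + 4)*(p - 1)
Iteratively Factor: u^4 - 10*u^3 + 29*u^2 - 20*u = (u - 5)*(u^3 - 5*u^2 + 4*u) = (u - 5)*(u - 1)*(u^2 - 4*u) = u*(u - 5)*(u - 1)*(u - 4)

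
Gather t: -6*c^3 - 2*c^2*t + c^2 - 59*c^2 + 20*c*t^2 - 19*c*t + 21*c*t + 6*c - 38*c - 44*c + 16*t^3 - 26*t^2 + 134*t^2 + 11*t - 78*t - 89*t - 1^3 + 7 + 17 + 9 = -6*c^3 - 58*c^2 - 76*c + 16*t^3 + t^2*(20*c + 108) + t*(-2*c^2 + 2*c - 156) + 32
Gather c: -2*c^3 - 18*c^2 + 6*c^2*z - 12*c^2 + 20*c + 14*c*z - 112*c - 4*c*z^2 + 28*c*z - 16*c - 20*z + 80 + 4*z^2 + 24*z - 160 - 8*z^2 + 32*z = -2*c^3 + c^2*(6*z - 30) + c*(-4*z^2 + 42*z - 108) - 4*z^2 + 36*z - 80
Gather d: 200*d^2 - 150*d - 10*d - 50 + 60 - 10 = 200*d^2 - 160*d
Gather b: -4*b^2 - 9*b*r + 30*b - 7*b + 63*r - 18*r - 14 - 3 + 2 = -4*b^2 + b*(23 - 9*r) + 45*r - 15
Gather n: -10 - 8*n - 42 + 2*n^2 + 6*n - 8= 2*n^2 - 2*n - 60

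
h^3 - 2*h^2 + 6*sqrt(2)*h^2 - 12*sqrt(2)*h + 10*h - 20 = (h - 2)*(h + sqrt(2))*(h + 5*sqrt(2))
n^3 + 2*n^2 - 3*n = n*(n - 1)*(n + 3)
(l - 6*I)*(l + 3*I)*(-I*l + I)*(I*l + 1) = l^4 - l^3 - 4*I*l^3 + 15*l^2 + 4*I*l^2 - 15*l - 18*I*l + 18*I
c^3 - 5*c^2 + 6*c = c*(c - 3)*(c - 2)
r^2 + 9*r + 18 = (r + 3)*(r + 6)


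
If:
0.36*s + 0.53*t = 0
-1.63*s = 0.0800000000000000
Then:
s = -0.05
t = 0.03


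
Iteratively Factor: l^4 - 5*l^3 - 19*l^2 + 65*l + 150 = (l + 3)*(l^3 - 8*l^2 + 5*l + 50) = (l + 2)*(l + 3)*(l^2 - 10*l + 25) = (l - 5)*(l + 2)*(l + 3)*(l - 5)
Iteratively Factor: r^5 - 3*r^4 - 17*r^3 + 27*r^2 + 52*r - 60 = (r + 3)*(r^4 - 6*r^3 + r^2 + 24*r - 20) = (r - 5)*(r + 3)*(r^3 - r^2 - 4*r + 4) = (r - 5)*(r - 2)*(r + 3)*(r^2 + r - 2) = (r - 5)*(r - 2)*(r - 1)*(r + 3)*(r + 2)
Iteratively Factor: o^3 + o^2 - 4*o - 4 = (o + 2)*(o^2 - o - 2) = (o - 2)*(o + 2)*(o + 1)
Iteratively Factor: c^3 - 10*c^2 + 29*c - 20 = (c - 4)*(c^2 - 6*c + 5) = (c - 5)*(c - 4)*(c - 1)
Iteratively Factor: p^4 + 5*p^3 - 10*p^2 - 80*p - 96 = (p - 4)*(p^3 + 9*p^2 + 26*p + 24) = (p - 4)*(p + 2)*(p^2 + 7*p + 12) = (p - 4)*(p + 2)*(p + 4)*(p + 3)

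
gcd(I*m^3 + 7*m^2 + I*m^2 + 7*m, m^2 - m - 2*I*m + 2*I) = 1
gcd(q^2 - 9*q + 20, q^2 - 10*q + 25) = q - 5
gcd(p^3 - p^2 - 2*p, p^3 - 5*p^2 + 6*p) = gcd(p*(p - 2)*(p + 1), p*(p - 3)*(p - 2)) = p^2 - 2*p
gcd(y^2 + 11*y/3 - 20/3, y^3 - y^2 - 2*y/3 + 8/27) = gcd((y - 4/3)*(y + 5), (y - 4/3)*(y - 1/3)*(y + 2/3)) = y - 4/3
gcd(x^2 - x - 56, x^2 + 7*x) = x + 7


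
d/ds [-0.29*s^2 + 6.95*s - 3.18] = 6.95 - 0.58*s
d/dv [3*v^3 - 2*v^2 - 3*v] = 9*v^2 - 4*v - 3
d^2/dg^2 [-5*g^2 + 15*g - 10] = -10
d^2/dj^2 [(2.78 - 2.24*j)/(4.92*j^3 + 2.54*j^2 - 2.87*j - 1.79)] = (-325.334016*j^5 + 639.568512*j^4 + 463.695104*j^3 - 364.642368*j^2 - 35.802744*j + 94.091364)/(119.095488*j^9 + 184.452768*j^8 - 113.191488*j^7 - 328.7962*j^6 - 68.187264*j^5 + 179.773182*j^4 + 101.945065*j^3 - 19.816911*j^2 - 27.587301*j - 5.735339)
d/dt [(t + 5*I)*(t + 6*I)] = 2*t + 11*I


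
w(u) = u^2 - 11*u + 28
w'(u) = 2*u - 11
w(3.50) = 1.75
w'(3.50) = -4.00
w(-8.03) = 180.81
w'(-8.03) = -27.06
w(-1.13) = 41.71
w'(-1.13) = -13.26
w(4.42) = -1.08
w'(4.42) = -2.16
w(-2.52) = 62.07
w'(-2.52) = -16.04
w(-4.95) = 106.95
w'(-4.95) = -20.90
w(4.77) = -1.72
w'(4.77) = -1.46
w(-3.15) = 72.57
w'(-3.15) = -17.30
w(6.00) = -2.00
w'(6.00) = 1.00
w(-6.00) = 130.00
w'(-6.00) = -23.00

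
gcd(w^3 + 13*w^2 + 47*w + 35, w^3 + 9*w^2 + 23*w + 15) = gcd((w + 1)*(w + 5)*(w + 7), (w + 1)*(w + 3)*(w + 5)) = w^2 + 6*w + 5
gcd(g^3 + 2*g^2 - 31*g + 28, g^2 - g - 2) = 1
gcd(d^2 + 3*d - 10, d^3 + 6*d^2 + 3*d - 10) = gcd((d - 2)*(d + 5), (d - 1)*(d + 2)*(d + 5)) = d + 5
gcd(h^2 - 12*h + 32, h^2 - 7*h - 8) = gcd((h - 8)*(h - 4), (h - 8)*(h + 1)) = h - 8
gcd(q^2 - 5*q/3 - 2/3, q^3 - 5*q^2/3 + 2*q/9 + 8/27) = q + 1/3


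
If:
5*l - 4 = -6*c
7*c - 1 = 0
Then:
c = 1/7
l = 22/35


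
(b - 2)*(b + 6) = b^2 + 4*b - 12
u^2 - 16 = (u - 4)*(u + 4)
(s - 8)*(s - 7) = s^2 - 15*s + 56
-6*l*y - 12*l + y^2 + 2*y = (-6*l + y)*(y + 2)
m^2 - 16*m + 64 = (m - 8)^2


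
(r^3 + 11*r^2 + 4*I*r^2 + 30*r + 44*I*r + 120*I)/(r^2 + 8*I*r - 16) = (r^2 + 11*r + 30)/(r + 4*I)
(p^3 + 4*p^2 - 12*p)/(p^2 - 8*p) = (p^2 + 4*p - 12)/(p - 8)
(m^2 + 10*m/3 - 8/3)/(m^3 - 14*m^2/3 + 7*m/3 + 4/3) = (3*m^2 + 10*m - 8)/(3*m^3 - 14*m^2 + 7*m + 4)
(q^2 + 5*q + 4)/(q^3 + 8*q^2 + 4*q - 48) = (q + 1)/(q^2 + 4*q - 12)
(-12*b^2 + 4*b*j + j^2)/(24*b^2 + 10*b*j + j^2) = (-2*b + j)/(4*b + j)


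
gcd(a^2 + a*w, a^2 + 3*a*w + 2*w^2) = a + w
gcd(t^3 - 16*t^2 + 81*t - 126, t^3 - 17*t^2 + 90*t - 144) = t^2 - 9*t + 18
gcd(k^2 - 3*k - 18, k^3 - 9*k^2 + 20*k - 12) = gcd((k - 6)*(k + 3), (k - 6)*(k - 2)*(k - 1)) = k - 6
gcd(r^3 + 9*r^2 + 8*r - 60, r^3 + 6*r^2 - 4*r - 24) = r^2 + 4*r - 12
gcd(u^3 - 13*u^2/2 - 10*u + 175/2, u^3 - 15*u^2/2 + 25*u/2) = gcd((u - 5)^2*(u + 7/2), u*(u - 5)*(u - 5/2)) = u - 5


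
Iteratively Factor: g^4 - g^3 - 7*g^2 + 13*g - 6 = (g - 2)*(g^3 + g^2 - 5*g + 3) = (g - 2)*(g - 1)*(g^2 + 2*g - 3) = (g - 2)*(g - 1)*(g + 3)*(g - 1)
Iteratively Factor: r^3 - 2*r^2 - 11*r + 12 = (r - 4)*(r^2 + 2*r - 3) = (r - 4)*(r + 3)*(r - 1)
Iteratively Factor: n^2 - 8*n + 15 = (n - 5)*(n - 3)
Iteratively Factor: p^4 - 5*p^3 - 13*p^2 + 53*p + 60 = (p - 5)*(p^3 - 13*p - 12) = (p - 5)*(p + 1)*(p^2 - p - 12) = (p - 5)*(p - 4)*(p + 1)*(p + 3)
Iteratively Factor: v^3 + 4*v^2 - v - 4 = (v - 1)*(v^2 + 5*v + 4) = (v - 1)*(v + 4)*(v + 1)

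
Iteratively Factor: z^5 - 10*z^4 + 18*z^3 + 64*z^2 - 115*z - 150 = (z - 3)*(z^4 - 7*z^3 - 3*z^2 + 55*z + 50) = (z - 3)*(z + 2)*(z^3 - 9*z^2 + 15*z + 25) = (z - 5)*(z - 3)*(z + 2)*(z^2 - 4*z - 5) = (z - 5)*(z - 3)*(z + 1)*(z + 2)*(z - 5)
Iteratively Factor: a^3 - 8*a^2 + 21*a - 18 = (a - 3)*(a^2 - 5*a + 6) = (a - 3)^2*(a - 2)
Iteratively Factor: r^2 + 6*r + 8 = (r + 4)*(r + 2)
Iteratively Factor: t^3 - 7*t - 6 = (t + 1)*(t^2 - t - 6) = (t + 1)*(t + 2)*(t - 3)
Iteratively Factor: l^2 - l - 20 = (l - 5)*(l + 4)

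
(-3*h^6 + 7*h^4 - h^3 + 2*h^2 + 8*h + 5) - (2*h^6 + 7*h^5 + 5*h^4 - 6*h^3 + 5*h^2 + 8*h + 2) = -5*h^6 - 7*h^5 + 2*h^4 + 5*h^3 - 3*h^2 + 3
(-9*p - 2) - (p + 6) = -10*p - 8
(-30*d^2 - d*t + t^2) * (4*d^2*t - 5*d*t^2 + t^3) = -120*d^4*t + 146*d^3*t^2 - 21*d^2*t^3 - 6*d*t^4 + t^5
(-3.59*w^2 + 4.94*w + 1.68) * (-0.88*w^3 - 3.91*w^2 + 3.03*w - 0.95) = 3.1592*w^5 + 9.6897*w^4 - 31.6715*w^3 + 11.8099*w^2 + 0.397399999999999*w - 1.596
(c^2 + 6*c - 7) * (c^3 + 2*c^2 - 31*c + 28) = c^5 + 8*c^4 - 26*c^3 - 172*c^2 + 385*c - 196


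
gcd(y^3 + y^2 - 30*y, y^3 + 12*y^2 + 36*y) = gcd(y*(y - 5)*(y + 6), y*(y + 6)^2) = y^2 + 6*y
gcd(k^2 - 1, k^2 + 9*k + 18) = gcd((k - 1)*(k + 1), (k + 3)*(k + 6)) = 1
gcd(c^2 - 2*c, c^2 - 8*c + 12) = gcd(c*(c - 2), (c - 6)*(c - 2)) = c - 2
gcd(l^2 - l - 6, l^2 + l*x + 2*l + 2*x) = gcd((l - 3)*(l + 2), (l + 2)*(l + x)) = l + 2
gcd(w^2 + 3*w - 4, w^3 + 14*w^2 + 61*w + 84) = w + 4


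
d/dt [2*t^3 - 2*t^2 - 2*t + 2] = 6*t^2 - 4*t - 2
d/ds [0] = 0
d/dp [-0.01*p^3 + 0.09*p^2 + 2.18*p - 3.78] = -0.03*p^2 + 0.18*p + 2.18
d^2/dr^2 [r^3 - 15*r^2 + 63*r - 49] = 6*r - 30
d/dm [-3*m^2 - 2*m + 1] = -6*m - 2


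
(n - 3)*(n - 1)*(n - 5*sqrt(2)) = n^3 - 5*sqrt(2)*n^2 - 4*n^2 + 3*n + 20*sqrt(2)*n - 15*sqrt(2)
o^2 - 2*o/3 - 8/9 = (o - 4/3)*(o + 2/3)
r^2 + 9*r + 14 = (r + 2)*(r + 7)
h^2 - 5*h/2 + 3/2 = (h - 3/2)*(h - 1)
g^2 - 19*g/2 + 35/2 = (g - 7)*(g - 5/2)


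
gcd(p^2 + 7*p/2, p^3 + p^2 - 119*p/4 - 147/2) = p + 7/2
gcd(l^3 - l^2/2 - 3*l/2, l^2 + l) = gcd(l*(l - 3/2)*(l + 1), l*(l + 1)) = l^2 + l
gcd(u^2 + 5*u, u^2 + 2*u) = u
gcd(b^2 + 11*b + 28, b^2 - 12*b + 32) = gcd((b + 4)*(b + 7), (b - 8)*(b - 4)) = 1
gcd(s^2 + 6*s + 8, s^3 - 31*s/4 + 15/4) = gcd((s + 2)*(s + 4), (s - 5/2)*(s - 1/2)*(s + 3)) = 1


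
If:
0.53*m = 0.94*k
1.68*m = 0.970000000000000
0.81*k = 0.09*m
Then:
No Solution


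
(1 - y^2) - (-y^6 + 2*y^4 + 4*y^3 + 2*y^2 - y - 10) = y^6 - 2*y^4 - 4*y^3 - 3*y^2 + y + 11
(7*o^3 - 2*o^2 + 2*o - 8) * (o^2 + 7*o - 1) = 7*o^5 + 47*o^4 - 19*o^3 + 8*o^2 - 58*o + 8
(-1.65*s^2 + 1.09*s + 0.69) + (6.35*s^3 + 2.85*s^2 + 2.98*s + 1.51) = 6.35*s^3 + 1.2*s^2 + 4.07*s + 2.2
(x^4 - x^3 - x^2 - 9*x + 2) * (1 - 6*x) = -6*x^5 + 7*x^4 + 5*x^3 + 53*x^2 - 21*x + 2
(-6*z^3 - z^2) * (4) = -24*z^3 - 4*z^2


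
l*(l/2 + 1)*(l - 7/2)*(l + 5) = l^4/2 + 7*l^3/4 - 29*l^2/4 - 35*l/2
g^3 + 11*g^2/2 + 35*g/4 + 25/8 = (g + 1/2)*(g + 5/2)^2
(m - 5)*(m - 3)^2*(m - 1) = m^4 - 12*m^3 + 50*m^2 - 84*m + 45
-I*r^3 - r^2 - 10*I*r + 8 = (r - 4*I)*(r + 2*I)*(-I*r + 1)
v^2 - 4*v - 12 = (v - 6)*(v + 2)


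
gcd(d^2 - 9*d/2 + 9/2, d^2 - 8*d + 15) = d - 3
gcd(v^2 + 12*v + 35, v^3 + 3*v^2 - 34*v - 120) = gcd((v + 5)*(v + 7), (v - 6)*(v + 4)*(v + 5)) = v + 5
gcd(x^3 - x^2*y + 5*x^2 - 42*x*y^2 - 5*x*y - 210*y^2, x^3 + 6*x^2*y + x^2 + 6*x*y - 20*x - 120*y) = x^2 + 6*x*y + 5*x + 30*y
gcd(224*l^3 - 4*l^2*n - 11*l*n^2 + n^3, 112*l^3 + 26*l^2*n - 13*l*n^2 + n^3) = 56*l^2 - 15*l*n + n^2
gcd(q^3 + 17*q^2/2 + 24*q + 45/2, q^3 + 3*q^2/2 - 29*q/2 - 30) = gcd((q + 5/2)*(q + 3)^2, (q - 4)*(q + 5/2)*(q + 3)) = q^2 + 11*q/2 + 15/2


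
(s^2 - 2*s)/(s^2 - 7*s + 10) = s/(s - 5)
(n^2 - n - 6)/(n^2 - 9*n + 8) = (n^2 - n - 6)/(n^2 - 9*n + 8)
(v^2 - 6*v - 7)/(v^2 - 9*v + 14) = (v + 1)/(v - 2)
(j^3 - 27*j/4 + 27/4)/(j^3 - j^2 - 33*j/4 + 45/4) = (2*j - 3)/(2*j - 5)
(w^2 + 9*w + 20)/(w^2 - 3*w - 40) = (w + 4)/(w - 8)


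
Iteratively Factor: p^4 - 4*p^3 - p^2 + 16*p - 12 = (p - 2)*(p^3 - 2*p^2 - 5*p + 6) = (p - 2)*(p - 1)*(p^2 - p - 6) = (p - 3)*(p - 2)*(p - 1)*(p + 2)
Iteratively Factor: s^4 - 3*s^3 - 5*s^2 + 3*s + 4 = (s - 4)*(s^3 + s^2 - s - 1) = (s - 4)*(s + 1)*(s^2 - 1) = (s - 4)*(s - 1)*(s + 1)*(s + 1)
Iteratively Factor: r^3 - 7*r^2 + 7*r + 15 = (r + 1)*(r^2 - 8*r + 15) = (r - 5)*(r + 1)*(r - 3)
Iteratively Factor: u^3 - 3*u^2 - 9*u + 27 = (u + 3)*(u^2 - 6*u + 9) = (u - 3)*(u + 3)*(u - 3)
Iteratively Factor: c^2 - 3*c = (c)*(c - 3)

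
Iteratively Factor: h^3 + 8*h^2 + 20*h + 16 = (h + 2)*(h^2 + 6*h + 8) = (h + 2)*(h + 4)*(h + 2)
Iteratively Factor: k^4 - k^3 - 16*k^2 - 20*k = (k + 2)*(k^3 - 3*k^2 - 10*k) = k*(k + 2)*(k^2 - 3*k - 10) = k*(k + 2)^2*(k - 5)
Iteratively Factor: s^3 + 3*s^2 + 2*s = (s + 1)*(s^2 + 2*s) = (s + 1)*(s + 2)*(s)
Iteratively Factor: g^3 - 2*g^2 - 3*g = (g)*(g^2 - 2*g - 3) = g*(g - 3)*(g + 1)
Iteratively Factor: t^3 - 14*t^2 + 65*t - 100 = (t - 4)*(t^2 - 10*t + 25) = (t - 5)*(t - 4)*(t - 5)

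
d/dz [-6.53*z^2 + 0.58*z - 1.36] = 0.58 - 13.06*z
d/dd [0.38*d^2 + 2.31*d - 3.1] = 0.76*d + 2.31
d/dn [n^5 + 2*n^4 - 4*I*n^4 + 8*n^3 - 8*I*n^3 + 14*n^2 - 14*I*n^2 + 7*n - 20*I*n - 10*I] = 5*n^4 + n^3*(8 - 16*I) + n^2*(24 - 24*I) + 28*n*(1 - I) + 7 - 20*I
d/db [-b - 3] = -1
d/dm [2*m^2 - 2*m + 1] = 4*m - 2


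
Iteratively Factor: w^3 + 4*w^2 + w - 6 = (w + 2)*(w^2 + 2*w - 3) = (w - 1)*(w + 2)*(w + 3)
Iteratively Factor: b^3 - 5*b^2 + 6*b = (b - 2)*(b^2 - 3*b) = (b - 3)*(b - 2)*(b)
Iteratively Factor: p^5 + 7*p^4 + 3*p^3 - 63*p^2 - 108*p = (p + 4)*(p^4 + 3*p^3 - 9*p^2 - 27*p) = (p - 3)*(p + 4)*(p^3 + 6*p^2 + 9*p) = (p - 3)*(p + 3)*(p + 4)*(p^2 + 3*p) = p*(p - 3)*(p + 3)*(p + 4)*(p + 3)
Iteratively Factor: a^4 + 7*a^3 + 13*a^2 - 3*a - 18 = (a + 2)*(a^3 + 5*a^2 + 3*a - 9) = (a - 1)*(a + 2)*(a^2 + 6*a + 9) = (a - 1)*(a + 2)*(a + 3)*(a + 3)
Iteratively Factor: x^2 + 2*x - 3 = (x - 1)*(x + 3)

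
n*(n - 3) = n^2 - 3*n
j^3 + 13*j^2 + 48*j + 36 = (j + 1)*(j + 6)^2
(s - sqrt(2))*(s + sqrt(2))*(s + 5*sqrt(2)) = s^3 + 5*sqrt(2)*s^2 - 2*s - 10*sqrt(2)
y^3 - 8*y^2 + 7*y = y*(y - 7)*(y - 1)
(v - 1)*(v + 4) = v^2 + 3*v - 4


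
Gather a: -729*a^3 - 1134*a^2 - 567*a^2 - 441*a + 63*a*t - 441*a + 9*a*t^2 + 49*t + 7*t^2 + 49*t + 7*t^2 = -729*a^3 - 1701*a^2 + a*(9*t^2 + 63*t - 882) + 14*t^2 + 98*t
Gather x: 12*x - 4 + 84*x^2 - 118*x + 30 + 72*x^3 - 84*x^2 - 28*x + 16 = 72*x^3 - 134*x + 42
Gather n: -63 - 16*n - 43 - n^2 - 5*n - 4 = -n^2 - 21*n - 110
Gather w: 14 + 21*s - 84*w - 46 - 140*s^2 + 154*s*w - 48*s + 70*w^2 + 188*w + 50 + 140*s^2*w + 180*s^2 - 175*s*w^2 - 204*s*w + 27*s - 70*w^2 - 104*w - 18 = 40*s^2 - 175*s*w^2 + w*(140*s^2 - 50*s)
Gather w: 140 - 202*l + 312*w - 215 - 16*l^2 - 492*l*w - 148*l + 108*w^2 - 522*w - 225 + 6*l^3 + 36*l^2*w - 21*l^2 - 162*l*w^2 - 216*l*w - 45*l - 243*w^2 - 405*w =6*l^3 - 37*l^2 - 395*l + w^2*(-162*l - 135) + w*(36*l^2 - 708*l - 615) - 300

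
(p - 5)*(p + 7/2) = p^2 - 3*p/2 - 35/2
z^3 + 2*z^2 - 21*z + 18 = (z - 3)*(z - 1)*(z + 6)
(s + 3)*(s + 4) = s^2 + 7*s + 12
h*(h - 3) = h^2 - 3*h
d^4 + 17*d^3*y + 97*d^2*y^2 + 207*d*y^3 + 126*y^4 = (d + y)*(d + 3*y)*(d + 6*y)*(d + 7*y)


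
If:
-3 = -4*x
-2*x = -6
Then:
No Solution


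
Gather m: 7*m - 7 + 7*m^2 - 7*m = 7*m^2 - 7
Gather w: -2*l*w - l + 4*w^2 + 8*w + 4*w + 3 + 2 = -l + 4*w^2 + w*(12 - 2*l) + 5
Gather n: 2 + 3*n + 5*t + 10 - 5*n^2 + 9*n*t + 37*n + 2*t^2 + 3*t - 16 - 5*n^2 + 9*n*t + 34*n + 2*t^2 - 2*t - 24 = -10*n^2 + n*(18*t + 74) + 4*t^2 + 6*t - 28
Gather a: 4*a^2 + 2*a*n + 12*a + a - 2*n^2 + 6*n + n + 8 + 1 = 4*a^2 + a*(2*n + 13) - 2*n^2 + 7*n + 9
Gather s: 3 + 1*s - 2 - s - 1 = 0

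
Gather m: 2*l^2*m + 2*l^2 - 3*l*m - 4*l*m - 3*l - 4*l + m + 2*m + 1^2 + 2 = 2*l^2 - 7*l + m*(2*l^2 - 7*l + 3) + 3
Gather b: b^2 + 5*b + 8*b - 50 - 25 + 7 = b^2 + 13*b - 68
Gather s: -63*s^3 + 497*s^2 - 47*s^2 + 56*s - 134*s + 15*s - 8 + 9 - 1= -63*s^3 + 450*s^2 - 63*s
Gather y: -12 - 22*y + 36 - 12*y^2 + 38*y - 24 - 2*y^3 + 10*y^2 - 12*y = -2*y^3 - 2*y^2 + 4*y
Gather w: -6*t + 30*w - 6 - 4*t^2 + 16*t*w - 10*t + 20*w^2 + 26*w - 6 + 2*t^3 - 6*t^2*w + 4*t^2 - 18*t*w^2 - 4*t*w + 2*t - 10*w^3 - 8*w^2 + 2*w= 2*t^3 - 14*t - 10*w^3 + w^2*(12 - 18*t) + w*(-6*t^2 + 12*t + 58) - 12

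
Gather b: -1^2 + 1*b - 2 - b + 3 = 0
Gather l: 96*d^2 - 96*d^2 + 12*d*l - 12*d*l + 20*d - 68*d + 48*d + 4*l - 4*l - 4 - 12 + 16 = 0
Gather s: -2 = -2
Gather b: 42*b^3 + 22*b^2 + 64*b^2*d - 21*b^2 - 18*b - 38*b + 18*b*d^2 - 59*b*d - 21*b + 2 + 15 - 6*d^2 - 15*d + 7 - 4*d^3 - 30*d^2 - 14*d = 42*b^3 + b^2*(64*d + 1) + b*(18*d^2 - 59*d - 77) - 4*d^3 - 36*d^2 - 29*d + 24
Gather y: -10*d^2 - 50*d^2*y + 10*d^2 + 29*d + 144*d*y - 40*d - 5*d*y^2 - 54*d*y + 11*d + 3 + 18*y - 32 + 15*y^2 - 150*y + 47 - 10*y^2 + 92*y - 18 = y^2*(5 - 5*d) + y*(-50*d^2 + 90*d - 40)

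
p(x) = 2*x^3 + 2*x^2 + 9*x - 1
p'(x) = 6*x^2 + 4*x + 9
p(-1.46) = -16.10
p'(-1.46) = 15.95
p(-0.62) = -6.29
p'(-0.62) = 8.83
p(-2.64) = -47.62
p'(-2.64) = 40.26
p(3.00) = 98.00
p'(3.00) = 75.00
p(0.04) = -0.64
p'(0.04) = 9.17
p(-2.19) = -32.12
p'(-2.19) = 29.02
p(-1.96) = -26.02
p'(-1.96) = 24.21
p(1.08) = 13.57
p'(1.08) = 20.32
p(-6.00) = -415.00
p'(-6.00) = 201.00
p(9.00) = 1700.00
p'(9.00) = 531.00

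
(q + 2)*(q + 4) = q^2 + 6*q + 8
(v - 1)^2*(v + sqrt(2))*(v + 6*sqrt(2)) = v^4 - 2*v^3 + 7*sqrt(2)*v^3 - 14*sqrt(2)*v^2 + 13*v^2 - 24*v + 7*sqrt(2)*v + 12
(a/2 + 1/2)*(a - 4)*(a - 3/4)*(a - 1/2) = a^4/2 - 17*a^3/8 + a^2/16 + 31*a/16 - 3/4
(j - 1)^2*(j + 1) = j^3 - j^2 - j + 1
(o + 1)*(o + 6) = o^2 + 7*o + 6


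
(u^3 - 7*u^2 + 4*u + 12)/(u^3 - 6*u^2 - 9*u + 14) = (u^3 - 7*u^2 + 4*u + 12)/(u^3 - 6*u^2 - 9*u + 14)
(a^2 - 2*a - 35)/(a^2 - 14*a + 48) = (a^2 - 2*a - 35)/(a^2 - 14*a + 48)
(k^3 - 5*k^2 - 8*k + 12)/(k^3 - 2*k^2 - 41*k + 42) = (k^2 - 4*k - 12)/(k^2 - k - 42)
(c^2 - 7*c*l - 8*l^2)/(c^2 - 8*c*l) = (c + l)/c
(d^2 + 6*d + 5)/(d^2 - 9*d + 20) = (d^2 + 6*d + 5)/(d^2 - 9*d + 20)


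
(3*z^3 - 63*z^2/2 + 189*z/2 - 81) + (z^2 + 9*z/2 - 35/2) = 3*z^3 - 61*z^2/2 + 99*z - 197/2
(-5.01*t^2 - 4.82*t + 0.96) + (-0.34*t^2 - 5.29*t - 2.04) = -5.35*t^2 - 10.11*t - 1.08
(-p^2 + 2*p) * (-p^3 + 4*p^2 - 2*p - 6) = p^5 - 6*p^4 + 10*p^3 + 2*p^2 - 12*p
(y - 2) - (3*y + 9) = -2*y - 11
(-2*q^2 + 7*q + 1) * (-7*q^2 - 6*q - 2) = 14*q^4 - 37*q^3 - 45*q^2 - 20*q - 2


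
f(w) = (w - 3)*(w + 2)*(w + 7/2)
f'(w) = (w - 3)*(w + 2) + (w - 3)*(w + 7/2) + (w + 2)*(w + 7/2) = 3*w^2 + 5*w - 19/2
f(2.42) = -15.18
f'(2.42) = 20.17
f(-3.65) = -1.65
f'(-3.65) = 12.22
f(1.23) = -27.04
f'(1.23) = 1.19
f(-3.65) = -1.65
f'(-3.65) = 12.22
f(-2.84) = 3.24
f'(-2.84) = 0.50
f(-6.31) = -112.75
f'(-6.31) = 78.40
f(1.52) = -26.15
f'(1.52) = 5.03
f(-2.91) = 3.17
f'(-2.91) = 1.35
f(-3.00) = 3.00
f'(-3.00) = 2.50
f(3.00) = 0.00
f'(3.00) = 32.50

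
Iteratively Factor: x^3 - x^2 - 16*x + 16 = (x - 4)*(x^2 + 3*x - 4) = (x - 4)*(x + 4)*(x - 1)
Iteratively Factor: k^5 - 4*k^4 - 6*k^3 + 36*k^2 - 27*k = (k - 3)*(k^4 - k^3 - 9*k^2 + 9*k) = (k - 3)^2*(k^3 + 2*k^2 - 3*k) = (k - 3)^2*(k - 1)*(k^2 + 3*k) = k*(k - 3)^2*(k - 1)*(k + 3)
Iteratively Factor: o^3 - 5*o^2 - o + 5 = (o - 5)*(o^2 - 1) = (o - 5)*(o + 1)*(o - 1)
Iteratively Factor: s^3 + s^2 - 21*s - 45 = (s - 5)*(s^2 + 6*s + 9) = (s - 5)*(s + 3)*(s + 3)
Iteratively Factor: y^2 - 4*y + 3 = (y - 3)*(y - 1)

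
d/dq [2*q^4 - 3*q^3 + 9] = q^2*(8*q - 9)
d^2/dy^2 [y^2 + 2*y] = 2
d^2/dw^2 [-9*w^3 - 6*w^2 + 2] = -54*w - 12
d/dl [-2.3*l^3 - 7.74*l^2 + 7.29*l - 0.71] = -6.9*l^2 - 15.48*l + 7.29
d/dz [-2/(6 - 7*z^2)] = -28*z/(7*z^2 - 6)^2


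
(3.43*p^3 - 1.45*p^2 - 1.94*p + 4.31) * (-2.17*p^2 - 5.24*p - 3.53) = -7.4431*p^5 - 14.8267*p^4 - 0.300100000000001*p^3 + 5.9314*p^2 - 15.7362*p - 15.2143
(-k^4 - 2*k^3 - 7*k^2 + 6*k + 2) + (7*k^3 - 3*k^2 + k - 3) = -k^4 + 5*k^3 - 10*k^2 + 7*k - 1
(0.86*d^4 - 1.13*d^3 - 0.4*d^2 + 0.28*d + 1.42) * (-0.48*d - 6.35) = -0.4128*d^5 - 4.9186*d^4 + 7.3675*d^3 + 2.4056*d^2 - 2.4596*d - 9.017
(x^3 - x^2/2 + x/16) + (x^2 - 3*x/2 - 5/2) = x^3 + x^2/2 - 23*x/16 - 5/2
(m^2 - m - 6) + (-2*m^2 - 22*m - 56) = -m^2 - 23*m - 62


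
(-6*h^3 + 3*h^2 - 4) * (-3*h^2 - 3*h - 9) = 18*h^5 + 9*h^4 + 45*h^3 - 15*h^2 + 12*h + 36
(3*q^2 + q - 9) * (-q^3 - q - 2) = -3*q^5 - q^4 + 6*q^3 - 7*q^2 + 7*q + 18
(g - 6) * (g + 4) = g^2 - 2*g - 24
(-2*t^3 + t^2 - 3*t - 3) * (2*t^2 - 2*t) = -4*t^5 + 6*t^4 - 8*t^3 + 6*t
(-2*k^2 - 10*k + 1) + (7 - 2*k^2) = -4*k^2 - 10*k + 8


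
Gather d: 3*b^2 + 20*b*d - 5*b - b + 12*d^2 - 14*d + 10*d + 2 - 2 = 3*b^2 - 6*b + 12*d^2 + d*(20*b - 4)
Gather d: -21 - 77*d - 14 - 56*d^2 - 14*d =-56*d^2 - 91*d - 35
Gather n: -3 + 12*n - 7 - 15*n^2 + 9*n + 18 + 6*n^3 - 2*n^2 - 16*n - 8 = 6*n^3 - 17*n^2 + 5*n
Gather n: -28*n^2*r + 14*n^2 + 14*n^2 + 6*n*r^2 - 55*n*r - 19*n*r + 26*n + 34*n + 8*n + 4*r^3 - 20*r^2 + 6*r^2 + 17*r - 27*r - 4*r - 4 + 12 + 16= n^2*(28 - 28*r) + n*(6*r^2 - 74*r + 68) + 4*r^3 - 14*r^2 - 14*r + 24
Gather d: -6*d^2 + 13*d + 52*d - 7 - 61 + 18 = -6*d^2 + 65*d - 50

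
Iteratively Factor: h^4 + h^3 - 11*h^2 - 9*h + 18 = (h + 2)*(h^3 - h^2 - 9*h + 9) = (h + 2)*(h + 3)*(h^2 - 4*h + 3) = (h - 3)*(h + 2)*(h + 3)*(h - 1)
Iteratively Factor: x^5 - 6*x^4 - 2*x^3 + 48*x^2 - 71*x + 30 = (x + 3)*(x^4 - 9*x^3 + 25*x^2 - 27*x + 10) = (x - 5)*(x + 3)*(x^3 - 4*x^2 + 5*x - 2) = (x - 5)*(x - 2)*(x + 3)*(x^2 - 2*x + 1) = (x - 5)*(x - 2)*(x - 1)*(x + 3)*(x - 1)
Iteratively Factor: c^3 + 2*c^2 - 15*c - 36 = (c + 3)*(c^2 - c - 12) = (c + 3)^2*(c - 4)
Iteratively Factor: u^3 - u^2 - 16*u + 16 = (u + 4)*(u^2 - 5*u + 4) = (u - 1)*(u + 4)*(u - 4)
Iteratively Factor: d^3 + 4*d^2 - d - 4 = (d + 1)*(d^2 + 3*d - 4) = (d - 1)*(d + 1)*(d + 4)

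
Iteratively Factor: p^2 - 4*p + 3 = (p - 1)*(p - 3)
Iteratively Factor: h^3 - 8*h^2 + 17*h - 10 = (h - 1)*(h^2 - 7*h + 10) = (h - 5)*(h - 1)*(h - 2)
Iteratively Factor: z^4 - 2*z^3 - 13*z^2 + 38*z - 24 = (z - 3)*(z^3 + z^2 - 10*z + 8) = (z - 3)*(z + 4)*(z^2 - 3*z + 2) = (z - 3)*(z - 1)*(z + 4)*(z - 2)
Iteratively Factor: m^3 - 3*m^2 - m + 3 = (m + 1)*(m^2 - 4*m + 3) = (m - 1)*(m + 1)*(m - 3)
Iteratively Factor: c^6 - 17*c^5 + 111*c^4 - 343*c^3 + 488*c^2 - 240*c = (c - 4)*(c^5 - 13*c^4 + 59*c^3 - 107*c^2 + 60*c) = (c - 4)*(c - 3)*(c^4 - 10*c^3 + 29*c^2 - 20*c) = c*(c - 4)*(c - 3)*(c^3 - 10*c^2 + 29*c - 20) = c*(c - 4)^2*(c - 3)*(c^2 - 6*c + 5) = c*(c - 4)^2*(c - 3)*(c - 1)*(c - 5)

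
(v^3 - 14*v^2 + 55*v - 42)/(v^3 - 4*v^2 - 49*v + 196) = (v^2 - 7*v + 6)/(v^2 + 3*v - 28)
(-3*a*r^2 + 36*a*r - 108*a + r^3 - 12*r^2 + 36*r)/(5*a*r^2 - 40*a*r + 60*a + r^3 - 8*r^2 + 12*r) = (-3*a*r + 18*a + r^2 - 6*r)/(5*a*r - 10*a + r^2 - 2*r)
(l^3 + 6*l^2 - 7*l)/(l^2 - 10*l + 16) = l*(l^2 + 6*l - 7)/(l^2 - 10*l + 16)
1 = 1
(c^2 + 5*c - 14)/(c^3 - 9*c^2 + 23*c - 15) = (c^2 + 5*c - 14)/(c^3 - 9*c^2 + 23*c - 15)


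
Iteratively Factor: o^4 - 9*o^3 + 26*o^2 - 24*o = (o - 3)*(o^3 - 6*o^2 + 8*o) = o*(o - 3)*(o^2 - 6*o + 8) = o*(o - 4)*(o - 3)*(o - 2)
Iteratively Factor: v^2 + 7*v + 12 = (v + 3)*(v + 4)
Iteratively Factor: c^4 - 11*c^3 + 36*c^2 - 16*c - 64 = (c - 4)*(c^3 - 7*c^2 + 8*c + 16) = (c - 4)*(c + 1)*(c^2 - 8*c + 16) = (c - 4)^2*(c + 1)*(c - 4)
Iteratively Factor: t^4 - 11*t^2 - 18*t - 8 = (t + 2)*(t^3 - 2*t^2 - 7*t - 4) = (t - 4)*(t + 2)*(t^2 + 2*t + 1) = (t - 4)*(t + 1)*(t + 2)*(t + 1)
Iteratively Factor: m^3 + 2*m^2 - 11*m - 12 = (m + 1)*(m^2 + m - 12) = (m + 1)*(m + 4)*(m - 3)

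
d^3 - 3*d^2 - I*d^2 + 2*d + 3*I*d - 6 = (d - 3)*(d - 2*I)*(d + I)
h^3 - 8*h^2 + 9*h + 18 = (h - 6)*(h - 3)*(h + 1)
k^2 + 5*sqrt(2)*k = k*(k + 5*sqrt(2))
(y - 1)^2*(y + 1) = y^3 - y^2 - y + 1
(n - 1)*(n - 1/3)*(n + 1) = n^3 - n^2/3 - n + 1/3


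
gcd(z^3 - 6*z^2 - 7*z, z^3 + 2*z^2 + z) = z^2 + z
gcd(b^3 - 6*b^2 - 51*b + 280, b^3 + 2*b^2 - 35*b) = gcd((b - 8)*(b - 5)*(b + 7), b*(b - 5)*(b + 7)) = b^2 + 2*b - 35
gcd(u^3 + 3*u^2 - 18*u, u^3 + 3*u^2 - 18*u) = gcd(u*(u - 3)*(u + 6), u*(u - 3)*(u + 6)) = u^3 + 3*u^2 - 18*u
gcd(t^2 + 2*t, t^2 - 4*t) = t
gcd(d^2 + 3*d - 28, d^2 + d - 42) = d + 7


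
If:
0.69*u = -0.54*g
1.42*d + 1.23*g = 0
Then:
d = 1.10680751173709*u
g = -1.27777777777778*u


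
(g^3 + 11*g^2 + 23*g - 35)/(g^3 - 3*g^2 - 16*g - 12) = (-g^3 - 11*g^2 - 23*g + 35)/(-g^3 + 3*g^2 + 16*g + 12)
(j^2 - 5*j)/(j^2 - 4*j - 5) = j/(j + 1)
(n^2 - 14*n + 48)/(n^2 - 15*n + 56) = (n - 6)/(n - 7)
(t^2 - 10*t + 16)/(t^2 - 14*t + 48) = (t - 2)/(t - 6)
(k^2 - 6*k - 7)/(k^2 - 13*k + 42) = (k + 1)/(k - 6)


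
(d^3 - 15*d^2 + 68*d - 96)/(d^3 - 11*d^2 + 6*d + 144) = (d^2 - 7*d + 12)/(d^2 - 3*d - 18)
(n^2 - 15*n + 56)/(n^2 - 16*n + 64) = (n - 7)/(n - 8)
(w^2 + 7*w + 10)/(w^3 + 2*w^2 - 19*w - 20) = (w + 2)/(w^2 - 3*w - 4)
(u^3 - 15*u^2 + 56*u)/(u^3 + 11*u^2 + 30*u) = (u^2 - 15*u + 56)/(u^2 + 11*u + 30)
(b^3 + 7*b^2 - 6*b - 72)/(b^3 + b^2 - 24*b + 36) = (b + 4)/(b - 2)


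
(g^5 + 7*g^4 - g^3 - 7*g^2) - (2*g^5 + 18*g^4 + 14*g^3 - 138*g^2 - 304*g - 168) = -g^5 - 11*g^4 - 15*g^3 + 131*g^2 + 304*g + 168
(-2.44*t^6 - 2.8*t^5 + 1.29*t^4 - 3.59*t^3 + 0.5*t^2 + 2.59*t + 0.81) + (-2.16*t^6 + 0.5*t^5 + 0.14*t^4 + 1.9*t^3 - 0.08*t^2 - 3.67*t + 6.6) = -4.6*t^6 - 2.3*t^5 + 1.43*t^4 - 1.69*t^3 + 0.42*t^2 - 1.08*t + 7.41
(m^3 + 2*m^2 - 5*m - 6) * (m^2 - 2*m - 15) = m^5 - 24*m^3 - 26*m^2 + 87*m + 90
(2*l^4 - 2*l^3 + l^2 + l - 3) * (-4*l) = -8*l^5 + 8*l^4 - 4*l^3 - 4*l^2 + 12*l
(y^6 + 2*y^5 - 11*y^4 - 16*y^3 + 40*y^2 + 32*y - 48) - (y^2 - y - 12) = y^6 + 2*y^5 - 11*y^4 - 16*y^3 + 39*y^2 + 33*y - 36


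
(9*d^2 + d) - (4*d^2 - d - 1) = 5*d^2 + 2*d + 1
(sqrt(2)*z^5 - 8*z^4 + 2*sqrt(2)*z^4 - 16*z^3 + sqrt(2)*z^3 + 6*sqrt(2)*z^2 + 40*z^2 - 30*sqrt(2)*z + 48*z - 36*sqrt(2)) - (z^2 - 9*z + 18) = sqrt(2)*z^5 - 8*z^4 + 2*sqrt(2)*z^4 - 16*z^3 + sqrt(2)*z^3 + 6*sqrt(2)*z^2 + 39*z^2 - 30*sqrt(2)*z + 57*z - 36*sqrt(2) - 18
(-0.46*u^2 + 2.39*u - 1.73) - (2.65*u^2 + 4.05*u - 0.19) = -3.11*u^2 - 1.66*u - 1.54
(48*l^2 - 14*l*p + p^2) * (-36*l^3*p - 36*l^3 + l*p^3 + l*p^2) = -1728*l^5*p - 1728*l^5 + 504*l^4*p^2 + 504*l^4*p + 12*l^3*p^3 + 12*l^3*p^2 - 14*l^2*p^4 - 14*l^2*p^3 + l*p^5 + l*p^4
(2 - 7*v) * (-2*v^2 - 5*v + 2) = 14*v^3 + 31*v^2 - 24*v + 4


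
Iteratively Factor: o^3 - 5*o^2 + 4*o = (o)*(o^2 - 5*o + 4) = o*(o - 1)*(o - 4)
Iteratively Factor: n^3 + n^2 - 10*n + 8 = (n - 1)*(n^2 + 2*n - 8) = (n - 2)*(n - 1)*(n + 4)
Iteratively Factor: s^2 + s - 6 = (s + 3)*(s - 2)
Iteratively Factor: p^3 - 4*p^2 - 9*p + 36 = (p + 3)*(p^2 - 7*p + 12) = (p - 4)*(p + 3)*(p - 3)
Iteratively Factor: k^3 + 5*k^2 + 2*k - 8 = (k + 2)*(k^2 + 3*k - 4) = (k - 1)*(k + 2)*(k + 4)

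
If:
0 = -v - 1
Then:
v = -1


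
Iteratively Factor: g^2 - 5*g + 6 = (g - 3)*(g - 2)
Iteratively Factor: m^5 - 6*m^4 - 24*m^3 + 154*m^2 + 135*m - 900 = (m - 3)*(m^4 - 3*m^3 - 33*m^2 + 55*m + 300) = (m - 3)*(m + 4)*(m^3 - 7*m^2 - 5*m + 75) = (m - 3)*(m + 3)*(m + 4)*(m^2 - 10*m + 25) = (m - 5)*(m - 3)*(m + 3)*(m + 4)*(m - 5)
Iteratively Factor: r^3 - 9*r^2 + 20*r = (r - 4)*(r^2 - 5*r) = r*(r - 4)*(r - 5)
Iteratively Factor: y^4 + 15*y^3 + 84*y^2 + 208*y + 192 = (y + 4)*(y^3 + 11*y^2 + 40*y + 48) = (y + 3)*(y + 4)*(y^2 + 8*y + 16) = (y + 3)*(y + 4)^2*(y + 4)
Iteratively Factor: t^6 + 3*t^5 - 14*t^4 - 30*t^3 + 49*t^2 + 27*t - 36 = (t + 4)*(t^5 - t^4 - 10*t^3 + 10*t^2 + 9*t - 9) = (t + 3)*(t + 4)*(t^4 - 4*t^3 + 2*t^2 + 4*t - 3) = (t - 3)*(t + 3)*(t + 4)*(t^3 - t^2 - t + 1) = (t - 3)*(t - 1)*(t + 3)*(t + 4)*(t^2 - 1) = (t - 3)*(t - 1)*(t + 1)*(t + 3)*(t + 4)*(t - 1)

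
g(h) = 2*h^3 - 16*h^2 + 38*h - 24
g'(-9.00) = 812.00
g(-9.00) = -3120.00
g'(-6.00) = 446.00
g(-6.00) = -1260.00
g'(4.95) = 26.62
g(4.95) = 14.63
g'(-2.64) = 164.30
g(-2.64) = -272.63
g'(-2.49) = 154.88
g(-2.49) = -248.70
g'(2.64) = -4.66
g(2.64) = 1.61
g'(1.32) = 6.21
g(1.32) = 2.88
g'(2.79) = -4.58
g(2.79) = 0.91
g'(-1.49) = 99.00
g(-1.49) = -122.76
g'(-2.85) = 177.94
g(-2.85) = -308.56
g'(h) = 6*h^2 - 32*h + 38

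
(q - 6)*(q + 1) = q^2 - 5*q - 6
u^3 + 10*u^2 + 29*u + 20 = (u + 1)*(u + 4)*(u + 5)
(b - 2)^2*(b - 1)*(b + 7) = b^4 + 2*b^3 - 27*b^2 + 52*b - 28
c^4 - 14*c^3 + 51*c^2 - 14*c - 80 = (c - 8)*(c - 5)*(c - 2)*(c + 1)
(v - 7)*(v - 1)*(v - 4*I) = v^3 - 8*v^2 - 4*I*v^2 + 7*v + 32*I*v - 28*I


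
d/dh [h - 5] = 1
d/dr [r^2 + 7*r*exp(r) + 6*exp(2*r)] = 7*r*exp(r) + 2*r + 12*exp(2*r) + 7*exp(r)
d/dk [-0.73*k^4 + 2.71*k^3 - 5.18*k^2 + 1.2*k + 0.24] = -2.92*k^3 + 8.13*k^2 - 10.36*k + 1.2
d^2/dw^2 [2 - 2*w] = 0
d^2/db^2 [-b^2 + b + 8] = -2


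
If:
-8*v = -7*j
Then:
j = 8*v/7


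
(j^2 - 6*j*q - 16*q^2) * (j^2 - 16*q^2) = j^4 - 6*j^3*q - 32*j^2*q^2 + 96*j*q^3 + 256*q^4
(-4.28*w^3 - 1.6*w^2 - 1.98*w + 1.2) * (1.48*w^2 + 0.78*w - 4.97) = -6.3344*w^5 - 5.7064*w^4 + 17.0932*w^3 + 8.1836*w^2 + 10.7766*w - 5.964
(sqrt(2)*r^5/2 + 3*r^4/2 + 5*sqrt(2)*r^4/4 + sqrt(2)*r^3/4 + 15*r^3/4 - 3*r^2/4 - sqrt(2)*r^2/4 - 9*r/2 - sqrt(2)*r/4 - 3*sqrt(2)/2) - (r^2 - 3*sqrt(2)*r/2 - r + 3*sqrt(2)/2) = sqrt(2)*r^5/2 + 3*r^4/2 + 5*sqrt(2)*r^4/4 + sqrt(2)*r^3/4 + 15*r^3/4 - 7*r^2/4 - sqrt(2)*r^2/4 - 7*r/2 + 5*sqrt(2)*r/4 - 3*sqrt(2)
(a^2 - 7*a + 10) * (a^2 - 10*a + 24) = a^4 - 17*a^3 + 104*a^2 - 268*a + 240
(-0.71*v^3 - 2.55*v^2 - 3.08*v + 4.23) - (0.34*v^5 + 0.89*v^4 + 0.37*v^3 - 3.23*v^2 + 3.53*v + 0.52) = -0.34*v^5 - 0.89*v^4 - 1.08*v^3 + 0.68*v^2 - 6.61*v + 3.71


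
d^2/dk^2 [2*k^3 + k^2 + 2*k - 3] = 12*k + 2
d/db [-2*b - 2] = -2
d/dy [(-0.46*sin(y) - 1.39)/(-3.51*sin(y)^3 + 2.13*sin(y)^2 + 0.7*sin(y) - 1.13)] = (-3.2292*sin(y)^3 - 13.6569*sin(y)^2 + 5.9214*sin(y) + 1.4928)*cos(y)/(12.3201*sin(y)^6 - 14.9526*sin(y)^5 - 0.3771*sin(y)^4 + 10.9146*sin(y)^3 - 4.3238*sin(y)^2 - 1.582*sin(y) + 1.2769)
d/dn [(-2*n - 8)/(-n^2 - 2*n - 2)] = 2*(n^2 + 2*n - 2*(n + 1)*(n + 4) + 2)/(n^2 + 2*n + 2)^2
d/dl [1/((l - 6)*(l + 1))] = (5 - 2*l)/(l^4 - 10*l^3 + 13*l^2 + 60*l + 36)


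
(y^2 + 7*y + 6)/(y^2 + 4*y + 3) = (y + 6)/(y + 3)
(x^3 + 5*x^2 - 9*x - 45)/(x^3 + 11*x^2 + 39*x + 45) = (x - 3)/(x + 3)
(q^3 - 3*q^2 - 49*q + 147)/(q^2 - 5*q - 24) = (-q^3 + 3*q^2 + 49*q - 147)/(-q^2 + 5*q + 24)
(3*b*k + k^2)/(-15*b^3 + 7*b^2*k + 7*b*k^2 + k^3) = k/(-5*b^2 + 4*b*k + k^2)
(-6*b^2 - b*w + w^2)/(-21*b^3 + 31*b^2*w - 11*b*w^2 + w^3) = (2*b + w)/(7*b^2 - 8*b*w + w^2)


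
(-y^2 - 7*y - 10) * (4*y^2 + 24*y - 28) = -4*y^4 - 52*y^3 - 180*y^2 - 44*y + 280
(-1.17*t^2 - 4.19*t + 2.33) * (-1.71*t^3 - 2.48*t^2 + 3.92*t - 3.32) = 2.0007*t^5 + 10.0665*t^4 + 1.8205*t^3 - 18.3188*t^2 + 23.0444*t - 7.7356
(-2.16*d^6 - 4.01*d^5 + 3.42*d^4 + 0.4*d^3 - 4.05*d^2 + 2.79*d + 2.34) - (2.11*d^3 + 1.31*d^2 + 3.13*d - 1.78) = -2.16*d^6 - 4.01*d^5 + 3.42*d^4 - 1.71*d^3 - 5.36*d^2 - 0.34*d + 4.12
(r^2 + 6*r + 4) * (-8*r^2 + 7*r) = -8*r^4 - 41*r^3 + 10*r^2 + 28*r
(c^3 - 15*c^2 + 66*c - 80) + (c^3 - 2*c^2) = 2*c^3 - 17*c^2 + 66*c - 80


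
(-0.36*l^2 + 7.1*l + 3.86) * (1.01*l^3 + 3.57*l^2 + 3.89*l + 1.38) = -0.3636*l^5 + 5.8858*l^4 + 27.8452*l^3 + 40.9024*l^2 + 24.8134*l + 5.3268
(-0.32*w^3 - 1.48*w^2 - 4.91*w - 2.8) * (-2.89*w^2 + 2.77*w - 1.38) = 0.9248*w^5 + 3.3908*w^4 + 10.5319*w^3 - 3.4663*w^2 - 0.9802*w + 3.864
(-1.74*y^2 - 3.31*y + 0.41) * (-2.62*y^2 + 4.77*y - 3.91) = 4.5588*y^4 + 0.372400000000001*y^3 - 10.0595*y^2 + 14.8978*y - 1.6031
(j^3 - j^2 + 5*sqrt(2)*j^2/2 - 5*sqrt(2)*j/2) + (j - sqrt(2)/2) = j^3 - j^2 + 5*sqrt(2)*j^2/2 - 5*sqrt(2)*j/2 + j - sqrt(2)/2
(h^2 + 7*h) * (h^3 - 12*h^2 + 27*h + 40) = h^5 - 5*h^4 - 57*h^3 + 229*h^2 + 280*h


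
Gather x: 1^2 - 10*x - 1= -10*x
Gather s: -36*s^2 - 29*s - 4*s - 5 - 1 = -36*s^2 - 33*s - 6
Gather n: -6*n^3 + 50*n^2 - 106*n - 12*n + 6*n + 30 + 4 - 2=-6*n^3 + 50*n^2 - 112*n + 32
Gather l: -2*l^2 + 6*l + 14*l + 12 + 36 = -2*l^2 + 20*l + 48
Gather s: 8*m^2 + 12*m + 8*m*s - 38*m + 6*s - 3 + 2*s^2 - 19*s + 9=8*m^2 - 26*m + 2*s^2 + s*(8*m - 13) + 6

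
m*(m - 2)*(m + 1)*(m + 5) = m^4 + 4*m^3 - 7*m^2 - 10*m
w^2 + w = w*(w + 1)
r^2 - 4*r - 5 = (r - 5)*(r + 1)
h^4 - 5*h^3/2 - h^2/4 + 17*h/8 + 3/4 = (h - 2)*(h - 3/2)*(h + 1/2)^2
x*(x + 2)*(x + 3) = x^3 + 5*x^2 + 6*x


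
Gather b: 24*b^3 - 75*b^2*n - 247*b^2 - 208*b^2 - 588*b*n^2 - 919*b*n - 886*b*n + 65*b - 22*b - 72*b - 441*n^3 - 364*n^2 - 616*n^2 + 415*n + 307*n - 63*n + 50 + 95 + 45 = 24*b^3 + b^2*(-75*n - 455) + b*(-588*n^2 - 1805*n - 29) - 441*n^3 - 980*n^2 + 659*n + 190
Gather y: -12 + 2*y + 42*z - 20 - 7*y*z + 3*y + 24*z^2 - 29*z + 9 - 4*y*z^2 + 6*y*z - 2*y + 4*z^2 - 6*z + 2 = y*(-4*z^2 - z + 3) + 28*z^2 + 7*z - 21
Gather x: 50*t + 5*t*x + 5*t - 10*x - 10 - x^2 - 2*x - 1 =55*t - x^2 + x*(5*t - 12) - 11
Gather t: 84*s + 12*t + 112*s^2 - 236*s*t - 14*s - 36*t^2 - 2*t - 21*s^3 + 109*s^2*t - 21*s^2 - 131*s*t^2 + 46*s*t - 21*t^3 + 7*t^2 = -21*s^3 + 91*s^2 + 70*s - 21*t^3 + t^2*(-131*s - 29) + t*(109*s^2 - 190*s + 10)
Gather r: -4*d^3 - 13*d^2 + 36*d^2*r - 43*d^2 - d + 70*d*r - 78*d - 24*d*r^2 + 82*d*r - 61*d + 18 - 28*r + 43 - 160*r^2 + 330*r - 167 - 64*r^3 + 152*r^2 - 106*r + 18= -4*d^3 - 56*d^2 - 140*d - 64*r^3 + r^2*(-24*d - 8) + r*(36*d^2 + 152*d + 196) - 88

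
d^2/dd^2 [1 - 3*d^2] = -6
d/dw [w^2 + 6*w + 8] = 2*w + 6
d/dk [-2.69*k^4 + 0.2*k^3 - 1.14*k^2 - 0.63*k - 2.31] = -10.76*k^3 + 0.6*k^2 - 2.28*k - 0.63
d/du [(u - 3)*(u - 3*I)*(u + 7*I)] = 3*u^2 + u*(-6 + 8*I) + 21 - 12*I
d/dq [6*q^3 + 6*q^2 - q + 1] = 18*q^2 + 12*q - 1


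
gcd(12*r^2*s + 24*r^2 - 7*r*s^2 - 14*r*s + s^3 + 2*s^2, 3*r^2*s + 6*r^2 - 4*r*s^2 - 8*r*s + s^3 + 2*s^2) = 3*r*s + 6*r - s^2 - 2*s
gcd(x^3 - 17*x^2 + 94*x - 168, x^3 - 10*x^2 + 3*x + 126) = x^2 - 13*x + 42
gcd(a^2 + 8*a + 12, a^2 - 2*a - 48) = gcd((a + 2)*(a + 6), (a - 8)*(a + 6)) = a + 6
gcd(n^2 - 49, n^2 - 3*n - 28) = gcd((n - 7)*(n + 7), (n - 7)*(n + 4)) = n - 7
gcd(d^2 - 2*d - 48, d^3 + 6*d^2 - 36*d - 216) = d + 6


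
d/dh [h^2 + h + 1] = 2*h + 1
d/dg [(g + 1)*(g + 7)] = 2*g + 8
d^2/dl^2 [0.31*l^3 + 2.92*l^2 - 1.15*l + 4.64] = 1.86*l + 5.84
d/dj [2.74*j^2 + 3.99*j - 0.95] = 5.48*j + 3.99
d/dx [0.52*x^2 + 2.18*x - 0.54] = 1.04*x + 2.18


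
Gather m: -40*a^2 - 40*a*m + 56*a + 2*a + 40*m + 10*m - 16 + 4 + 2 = -40*a^2 + 58*a + m*(50 - 40*a) - 10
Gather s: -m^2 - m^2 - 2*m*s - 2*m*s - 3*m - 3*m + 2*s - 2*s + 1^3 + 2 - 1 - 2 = -2*m^2 - 4*m*s - 6*m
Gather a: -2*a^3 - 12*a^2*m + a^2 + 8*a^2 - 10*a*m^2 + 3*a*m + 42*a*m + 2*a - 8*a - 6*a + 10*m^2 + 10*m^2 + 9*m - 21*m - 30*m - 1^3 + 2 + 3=-2*a^3 + a^2*(9 - 12*m) + a*(-10*m^2 + 45*m - 12) + 20*m^2 - 42*m + 4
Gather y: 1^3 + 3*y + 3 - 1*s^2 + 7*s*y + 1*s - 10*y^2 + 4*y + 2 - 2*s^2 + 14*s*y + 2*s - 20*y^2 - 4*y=-3*s^2 + 3*s - 30*y^2 + y*(21*s + 3) + 6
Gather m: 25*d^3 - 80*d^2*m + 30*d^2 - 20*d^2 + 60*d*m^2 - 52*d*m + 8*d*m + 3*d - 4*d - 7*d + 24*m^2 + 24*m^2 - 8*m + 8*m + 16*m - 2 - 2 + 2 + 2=25*d^3 + 10*d^2 - 8*d + m^2*(60*d + 48) + m*(-80*d^2 - 44*d + 16)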